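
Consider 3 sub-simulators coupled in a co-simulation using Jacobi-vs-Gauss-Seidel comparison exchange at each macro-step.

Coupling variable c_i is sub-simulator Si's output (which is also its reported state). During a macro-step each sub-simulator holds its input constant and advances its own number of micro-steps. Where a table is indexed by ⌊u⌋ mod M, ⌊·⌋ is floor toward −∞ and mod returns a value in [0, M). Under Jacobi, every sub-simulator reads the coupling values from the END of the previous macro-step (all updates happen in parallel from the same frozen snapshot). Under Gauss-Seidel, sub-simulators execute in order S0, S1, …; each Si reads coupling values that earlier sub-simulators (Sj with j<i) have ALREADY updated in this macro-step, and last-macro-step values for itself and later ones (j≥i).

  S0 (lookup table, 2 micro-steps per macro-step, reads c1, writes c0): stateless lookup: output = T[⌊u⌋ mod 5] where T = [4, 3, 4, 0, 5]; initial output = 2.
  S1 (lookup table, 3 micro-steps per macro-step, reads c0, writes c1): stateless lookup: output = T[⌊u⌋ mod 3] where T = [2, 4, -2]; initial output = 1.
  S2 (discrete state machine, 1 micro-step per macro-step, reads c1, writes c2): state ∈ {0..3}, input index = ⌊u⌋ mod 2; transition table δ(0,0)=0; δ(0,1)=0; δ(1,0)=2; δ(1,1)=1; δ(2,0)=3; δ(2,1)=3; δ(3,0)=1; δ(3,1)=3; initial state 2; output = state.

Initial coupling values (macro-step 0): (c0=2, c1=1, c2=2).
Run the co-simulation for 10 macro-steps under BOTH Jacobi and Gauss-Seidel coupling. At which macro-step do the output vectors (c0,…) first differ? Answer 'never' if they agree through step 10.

first divergence at macro-step: 1

[Jacobi] macro 1: S0 reads c1=1 → after 2×micro: 3; S1 reads c0=2 → after 3×micro: -2; S2 reads c1=1 → after 1×micro: 3 ⇒ (c0=3, c1=-2, c2=3)
[Jacobi] macro 2: S0 reads c1=-2 → after 2×micro: 0; S1 reads c0=3 → after 3×micro: 2; S2 reads c1=-2 → after 1×micro: 1 ⇒ (c0=0, c1=2, c2=1)
[Jacobi] macro 3: S0 reads c1=2 → after 2×micro: 4; S1 reads c0=0 → after 3×micro: 2; S2 reads c1=2 → after 1×micro: 2 ⇒ (c0=4, c1=2, c2=2)
[Jacobi] macro 4: S0 reads c1=2 → after 2×micro: 4; S1 reads c0=4 → after 3×micro: 4; S2 reads c1=2 → after 1×micro: 3 ⇒ (c0=4, c1=4, c2=3)
[Jacobi] macro 5: S0 reads c1=4 → after 2×micro: 5; S1 reads c0=4 → after 3×micro: 4; S2 reads c1=4 → after 1×micro: 1 ⇒ (c0=5, c1=4, c2=1)
[Jacobi] macro 6: S0 reads c1=4 → after 2×micro: 5; S1 reads c0=5 → after 3×micro: -2; S2 reads c1=4 → after 1×micro: 2 ⇒ (c0=5, c1=-2, c2=2)
[Jacobi] macro 7: S0 reads c1=-2 → after 2×micro: 0; S1 reads c0=5 → after 3×micro: -2; S2 reads c1=-2 → after 1×micro: 3 ⇒ (c0=0, c1=-2, c2=3)
[Jacobi] macro 8: S0 reads c1=-2 → after 2×micro: 0; S1 reads c0=0 → after 3×micro: 2; S2 reads c1=-2 → after 1×micro: 1 ⇒ (c0=0, c1=2, c2=1)
[Jacobi] macro 9: S0 reads c1=2 → after 2×micro: 4; S1 reads c0=0 → after 3×micro: 2; S2 reads c1=2 → after 1×micro: 2 ⇒ (c0=4, c1=2, c2=2)
[Jacobi] macro 10: S0 reads c1=2 → after 2×micro: 4; S1 reads c0=4 → after 3×micro: 4; S2 reads c1=2 → after 1×micro: 3 ⇒ (c0=4, c1=4, c2=3)
[Gauss-Seidel] macro 1: S0 reads c1=1 → after 2×micro: 3; S1 reads c0=3 → after 3×micro: 2; S2 reads c1=2 → after 1×micro: 3 ⇒ (c0=3, c1=2, c2=3)
[Gauss-Seidel] macro 2: S0 reads c1=2 → after 2×micro: 4; S1 reads c0=4 → after 3×micro: 4; S2 reads c1=4 → after 1×micro: 1 ⇒ (c0=4, c1=4, c2=1)
[Gauss-Seidel] macro 3: S0 reads c1=4 → after 2×micro: 5; S1 reads c0=5 → after 3×micro: -2; S2 reads c1=-2 → after 1×micro: 2 ⇒ (c0=5, c1=-2, c2=2)
[Gauss-Seidel] macro 4: S0 reads c1=-2 → after 2×micro: 0; S1 reads c0=0 → after 3×micro: 2; S2 reads c1=2 → after 1×micro: 3 ⇒ (c0=0, c1=2, c2=3)
[Gauss-Seidel] macro 5: S0 reads c1=2 → after 2×micro: 4; S1 reads c0=4 → after 3×micro: 4; S2 reads c1=4 → after 1×micro: 1 ⇒ (c0=4, c1=4, c2=1)
[Gauss-Seidel] macro 6: S0 reads c1=4 → after 2×micro: 5; S1 reads c0=5 → after 3×micro: -2; S2 reads c1=-2 → after 1×micro: 2 ⇒ (c0=5, c1=-2, c2=2)
[Gauss-Seidel] macro 7: S0 reads c1=-2 → after 2×micro: 0; S1 reads c0=0 → after 3×micro: 2; S2 reads c1=2 → after 1×micro: 3 ⇒ (c0=0, c1=2, c2=3)
[Gauss-Seidel] macro 8: S0 reads c1=2 → after 2×micro: 4; S1 reads c0=4 → after 3×micro: 4; S2 reads c1=4 → after 1×micro: 1 ⇒ (c0=4, c1=4, c2=1)
[Gauss-Seidel] macro 9: S0 reads c1=4 → after 2×micro: 5; S1 reads c0=5 → after 3×micro: -2; S2 reads c1=-2 → after 1×micro: 2 ⇒ (c0=5, c1=-2, c2=2)
[Gauss-Seidel] macro 10: S0 reads c1=-2 → after 2×micro: 0; S1 reads c0=0 → after 3×micro: 2; S2 reads c1=2 → after 1×micro: 3 ⇒ (c0=0, c1=2, c2=3)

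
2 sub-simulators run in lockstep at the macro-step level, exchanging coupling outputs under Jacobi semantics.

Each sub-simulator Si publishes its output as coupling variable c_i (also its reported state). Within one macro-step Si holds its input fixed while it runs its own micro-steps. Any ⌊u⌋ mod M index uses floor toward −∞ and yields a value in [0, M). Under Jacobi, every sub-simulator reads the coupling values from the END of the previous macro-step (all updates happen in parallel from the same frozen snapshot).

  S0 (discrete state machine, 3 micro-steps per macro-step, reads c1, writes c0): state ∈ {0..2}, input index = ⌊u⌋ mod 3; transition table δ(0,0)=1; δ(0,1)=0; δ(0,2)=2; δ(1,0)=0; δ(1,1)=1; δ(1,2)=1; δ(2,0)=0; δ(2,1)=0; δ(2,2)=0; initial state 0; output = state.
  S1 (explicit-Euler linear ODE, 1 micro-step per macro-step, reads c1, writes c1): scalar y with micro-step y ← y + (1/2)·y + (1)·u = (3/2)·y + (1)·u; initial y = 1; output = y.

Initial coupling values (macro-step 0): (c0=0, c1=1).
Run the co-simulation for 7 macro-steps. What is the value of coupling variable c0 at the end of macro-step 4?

macro 1: S0 reads c1=1 → after 3×micro: 0; S1 reads c1=1 → after 1×micro: 5/2 ⇒ (c0=0, c1=5/2)
macro 2: S0 reads c1=5/2 → after 3×micro: 2; S1 reads c1=5/2 → after 1×micro: 25/4 ⇒ (c0=2, c1=25/4)
macro 3: S0 reads c1=25/4 → after 3×micro: 0; S1 reads c1=25/4 → after 1×micro: 125/8 ⇒ (c0=0, c1=125/8)
macro 4: S0 reads c1=125/8 → after 3×micro: 1; S1 reads c1=125/8 → after 1×micro: 625/16 ⇒ (c0=1, c1=625/16)
macro 5: S0 reads c1=625/16 → after 3×micro: 0; S1 reads c1=625/16 → after 1×micro: 3125/32 ⇒ (c0=0, c1=3125/32)
macro 6: S0 reads c1=3125/32 → after 3×micro: 0; S1 reads c1=3125/32 → after 1×micro: 15625/64 ⇒ (c0=0, c1=15625/64)
macro 7: S0 reads c1=15625/64 → after 3×micro: 0; S1 reads c1=15625/64 → after 1×micro: 78125/128 ⇒ (c0=0, c1=78125/128)

c0 at macro-step 4 = 1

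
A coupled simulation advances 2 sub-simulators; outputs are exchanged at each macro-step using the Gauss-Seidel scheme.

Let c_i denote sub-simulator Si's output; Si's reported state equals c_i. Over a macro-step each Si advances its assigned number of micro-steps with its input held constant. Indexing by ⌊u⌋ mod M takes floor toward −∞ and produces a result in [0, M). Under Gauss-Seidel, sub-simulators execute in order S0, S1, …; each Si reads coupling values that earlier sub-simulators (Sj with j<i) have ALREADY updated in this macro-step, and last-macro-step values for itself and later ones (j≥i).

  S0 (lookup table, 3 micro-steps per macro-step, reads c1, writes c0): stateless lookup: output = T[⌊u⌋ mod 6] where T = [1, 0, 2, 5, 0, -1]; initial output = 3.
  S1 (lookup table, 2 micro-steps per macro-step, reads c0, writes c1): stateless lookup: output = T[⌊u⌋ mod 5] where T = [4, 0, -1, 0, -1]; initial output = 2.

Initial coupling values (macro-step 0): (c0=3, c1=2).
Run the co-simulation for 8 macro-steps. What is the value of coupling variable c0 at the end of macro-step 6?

macro 1: S0 reads c1=2 → after 3×micro: 2; S1 reads c0=2 → after 2×micro: -1 ⇒ (c0=2, c1=-1)
macro 2: S0 reads c1=-1 → after 3×micro: -1; S1 reads c0=-1 → after 2×micro: -1 ⇒ (c0=-1, c1=-1)
macro 3: S0 reads c1=-1 → after 3×micro: -1; S1 reads c0=-1 → after 2×micro: -1 ⇒ (c0=-1, c1=-1)
macro 4: S0 reads c1=-1 → after 3×micro: -1; S1 reads c0=-1 → after 2×micro: -1 ⇒ (c0=-1, c1=-1)
macro 5: S0 reads c1=-1 → after 3×micro: -1; S1 reads c0=-1 → after 2×micro: -1 ⇒ (c0=-1, c1=-1)
macro 6: S0 reads c1=-1 → after 3×micro: -1; S1 reads c0=-1 → after 2×micro: -1 ⇒ (c0=-1, c1=-1)
macro 7: S0 reads c1=-1 → after 3×micro: -1; S1 reads c0=-1 → after 2×micro: -1 ⇒ (c0=-1, c1=-1)
macro 8: S0 reads c1=-1 → after 3×micro: -1; S1 reads c0=-1 → after 2×micro: -1 ⇒ (c0=-1, c1=-1)

c0 at macro-step 6 = -1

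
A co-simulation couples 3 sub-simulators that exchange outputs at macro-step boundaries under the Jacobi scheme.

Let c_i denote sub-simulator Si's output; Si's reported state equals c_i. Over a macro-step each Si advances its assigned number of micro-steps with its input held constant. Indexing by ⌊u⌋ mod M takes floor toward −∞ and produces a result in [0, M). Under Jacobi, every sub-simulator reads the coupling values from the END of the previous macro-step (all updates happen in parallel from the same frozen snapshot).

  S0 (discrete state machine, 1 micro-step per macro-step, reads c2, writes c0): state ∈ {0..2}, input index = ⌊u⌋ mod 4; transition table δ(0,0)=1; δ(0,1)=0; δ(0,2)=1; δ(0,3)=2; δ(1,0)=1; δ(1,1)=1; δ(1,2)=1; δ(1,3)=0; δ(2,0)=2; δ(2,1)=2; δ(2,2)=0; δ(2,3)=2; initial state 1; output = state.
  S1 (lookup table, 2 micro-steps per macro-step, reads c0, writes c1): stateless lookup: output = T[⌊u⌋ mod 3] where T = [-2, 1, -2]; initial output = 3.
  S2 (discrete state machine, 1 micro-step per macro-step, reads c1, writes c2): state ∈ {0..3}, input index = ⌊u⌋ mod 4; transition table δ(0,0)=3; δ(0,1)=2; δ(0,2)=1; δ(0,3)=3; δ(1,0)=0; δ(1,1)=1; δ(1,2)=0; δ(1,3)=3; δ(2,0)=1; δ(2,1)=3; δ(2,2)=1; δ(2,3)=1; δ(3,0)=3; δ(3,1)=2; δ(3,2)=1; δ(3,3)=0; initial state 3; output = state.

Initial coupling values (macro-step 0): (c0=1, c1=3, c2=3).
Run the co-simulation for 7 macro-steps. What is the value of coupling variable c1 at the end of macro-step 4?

macro 1: S0 reads c2=3 → after 1×micro: 0; S1 reads c0=1 → after 2×micro: 1; S2 reads c1=3 → after 1×micro: 0 ⇒ (c0=0, c1=1, c2=0)
macro 2: S0 reads c2=0 → after 1×micro: 1; S1 reads c0=0 → after 2×micro: -2; S2 reads c1=1 → after 1×micro: 2 ⇒ (c0=1, c1=-2, c2=2)
macro 3: S0 reads c2=2 → after 1×micro: 1; S1 reads c0=1 → after 2×micro: 1; S2 reads c1=-2 → after 1×micro: 1 ⇒ (c0=1, c1=1, c2=1)
macro 4: S0 reads c2=1 → after 1×micro: 1; S1 reads c0=1 → after 2×micro: 1; S2 reads c1=1 → after 1×micro: 1 ⇒ (c0=1, c1=1, c2=1)
macro 5: S0 reads c2=1 → after 1×micro: 1; S1 reads c0=1 → after 2×micro: 1; S2 reads c1=1 → after 1×micro: 1 ⇒ (c0=1, c1=1, c2=1)
macro 6: S0 reads c2=1 → after 1×micro: 1; S1 reads c0=1 → after 2×micro: 1; S2 reads c1=1 → after 1×micro: 1 ⇒ (c0=1, c1=1, c2=1)
macro 7: S0 reads c2=1 → after 1×micro: 1; S1 reads c0=1 → after 2×micro: 1; S2 reads c1=1 → after 1×micro: 1 ⇒ (c0=1, c1=1, c2=1)

c1 at macro-step 4 = 1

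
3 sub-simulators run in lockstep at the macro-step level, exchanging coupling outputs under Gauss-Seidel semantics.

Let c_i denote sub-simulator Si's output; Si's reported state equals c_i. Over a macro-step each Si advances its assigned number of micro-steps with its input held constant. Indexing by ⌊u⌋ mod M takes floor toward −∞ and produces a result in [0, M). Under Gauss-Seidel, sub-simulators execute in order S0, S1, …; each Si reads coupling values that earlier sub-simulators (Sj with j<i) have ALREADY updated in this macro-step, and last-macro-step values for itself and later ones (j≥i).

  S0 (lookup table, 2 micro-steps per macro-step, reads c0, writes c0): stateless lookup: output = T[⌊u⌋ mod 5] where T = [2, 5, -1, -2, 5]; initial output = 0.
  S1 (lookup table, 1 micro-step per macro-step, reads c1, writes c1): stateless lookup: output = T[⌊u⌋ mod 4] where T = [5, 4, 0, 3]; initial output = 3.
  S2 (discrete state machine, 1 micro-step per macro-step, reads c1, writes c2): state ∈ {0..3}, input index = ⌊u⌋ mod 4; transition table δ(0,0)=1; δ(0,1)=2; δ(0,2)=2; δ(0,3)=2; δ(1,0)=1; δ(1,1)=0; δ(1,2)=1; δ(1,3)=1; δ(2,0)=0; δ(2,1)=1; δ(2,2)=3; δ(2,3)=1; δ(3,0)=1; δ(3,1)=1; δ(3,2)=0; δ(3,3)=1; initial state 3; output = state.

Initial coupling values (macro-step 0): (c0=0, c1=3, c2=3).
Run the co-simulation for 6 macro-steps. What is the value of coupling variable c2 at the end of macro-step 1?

c2 at macro-step 1 = 1

macro 1: S0 reads c0=0 → after 2×micro: 2; S1 reads c1=3 → after 1×micro: 3; S2 reads c1=3 → after 1×micro: 1 ⇒ (c0=2, c1=3, c2=1)
macro 2: S0 reads c0=2 → after 2×micro: -1; S1 reads c1=3 → after 1×micro: 3; S2 reads c1=3 → after 1×micro: 1 ⇒ (c0=-1, c1=3, c2=1)
macro 3: S0 reads c0=-1 → after 2×micro: 5; S1 reads c1=3 → after 1×micro: 3; S2 reads c1=3 → after 1×micro: 1 ⇒ (c0=5, c1=3, c2=1)
macro 4: S0 reads c0=5 → after 2×micro: 2; S1 reads c1=3 → after 1×micro: 3; S2 reads c1=3 → after 1×micro: 1 ⇒ (c0=2, c1=3, c2=1)
macro 5: S0 reads c0=2 → after 2×micro: -1; S1 reads c1=3 → after 1×micro: 3; S2 reads c1=3 → after 1×micro: 1 ⇒ (c0=-1, c1=3, c2=1)
macro 6: S0 reads c0=-1 → after 2×micro: 5; S1 reads c1=3 → after 1×micro: 3; S2 reads c1=3 → after 1×micro: 1 ⇒ (c0=5, c1=3, c2=1)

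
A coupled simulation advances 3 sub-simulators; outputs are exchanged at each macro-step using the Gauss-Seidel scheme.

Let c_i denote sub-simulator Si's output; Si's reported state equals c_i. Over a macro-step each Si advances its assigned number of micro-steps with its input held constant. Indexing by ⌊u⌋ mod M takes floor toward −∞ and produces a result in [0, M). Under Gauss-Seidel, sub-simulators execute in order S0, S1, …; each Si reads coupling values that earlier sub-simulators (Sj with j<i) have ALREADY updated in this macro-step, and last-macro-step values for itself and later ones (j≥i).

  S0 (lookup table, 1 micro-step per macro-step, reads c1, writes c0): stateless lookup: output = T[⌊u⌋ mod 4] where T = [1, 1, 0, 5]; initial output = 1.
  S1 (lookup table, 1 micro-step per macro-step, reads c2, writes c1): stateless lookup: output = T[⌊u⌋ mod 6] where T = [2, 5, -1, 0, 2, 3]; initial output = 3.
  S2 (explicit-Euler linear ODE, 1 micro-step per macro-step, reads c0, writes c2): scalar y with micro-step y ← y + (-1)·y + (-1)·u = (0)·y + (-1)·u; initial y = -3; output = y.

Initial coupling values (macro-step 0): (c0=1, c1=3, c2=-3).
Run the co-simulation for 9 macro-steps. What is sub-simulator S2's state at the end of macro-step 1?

S2 state at macro-step 1 = -5

macro 1: S0 reads c1=3 → after 1×micro: 5; S1 reads c2=-3 → after 1×micro: 0; S2 reads c0=5 → after 1×micro: -5 ⇒ (c0=5, c1=0, c2=-5)
macro 2: S0 reads c1=0 → after 1×micro: 1; S1 reads c2=-5 → after 1×micro: 5; S2 reads c0=1 → after 1×micro: -1 ⇒ (c0=1, c1=5, c2=-1)
macro 3: S0 reads c1=5 → after 1×micro: 1; S1 reads c2=-1 → after 1×micro: 3; S2 reads c0=1 → after 1×micro: -1 ⇒ (c0=1, c1=3, c2=-1)
macro 4: S0 reads c1=3 → after 1×micro: 5; S1 reads c2=-1 → after 1×micro: 3; S2 reads c0=5 → after 1×micro: -5 ⇒ (c0=5, c1=3, c2=-5)
macro 5: S0 reads c1=3 → after 1×micro: 5; S1 reads c2=-5 → after 1×micro: 5; S2 reads c0=5 → after 1×micro: -5 ⇒ (c0=5, c1=5, c2=-5)
macro 6: S0 reads c1=5 → after 1×micro: 1; S1 reads c2=-5 → after 1×micro: 5; S2 reads c0=1 → after 1×micro: -1 ⇒ (c0=1, c1=5, c2=-1)
macro 7: S0 reads c1=5 → after 1×micro: 1; S1 reads c2=-1 → after 1×micro: 3; S2 reads c0=1 → after 1×micro: -1 ⇒ (c0=1, c1=3, c2=-1)
macro 8: S0 reads c1=3 → after 1×micro: 5; S1 reads c2=-1 → after 1×micro: 3; S2 reads c0=5 → after 1×micro: -5 ⇒ (c0=5, c1=3, c2=-5)
macro 9: S0 reads c1=3 → after 1×micro: 5; S1 reads c2=-5 → after 1×micro: 5; S2 reads c0=5 → after 1×micro: -5 ⇒ (c0=5, c1=5, c2=-5)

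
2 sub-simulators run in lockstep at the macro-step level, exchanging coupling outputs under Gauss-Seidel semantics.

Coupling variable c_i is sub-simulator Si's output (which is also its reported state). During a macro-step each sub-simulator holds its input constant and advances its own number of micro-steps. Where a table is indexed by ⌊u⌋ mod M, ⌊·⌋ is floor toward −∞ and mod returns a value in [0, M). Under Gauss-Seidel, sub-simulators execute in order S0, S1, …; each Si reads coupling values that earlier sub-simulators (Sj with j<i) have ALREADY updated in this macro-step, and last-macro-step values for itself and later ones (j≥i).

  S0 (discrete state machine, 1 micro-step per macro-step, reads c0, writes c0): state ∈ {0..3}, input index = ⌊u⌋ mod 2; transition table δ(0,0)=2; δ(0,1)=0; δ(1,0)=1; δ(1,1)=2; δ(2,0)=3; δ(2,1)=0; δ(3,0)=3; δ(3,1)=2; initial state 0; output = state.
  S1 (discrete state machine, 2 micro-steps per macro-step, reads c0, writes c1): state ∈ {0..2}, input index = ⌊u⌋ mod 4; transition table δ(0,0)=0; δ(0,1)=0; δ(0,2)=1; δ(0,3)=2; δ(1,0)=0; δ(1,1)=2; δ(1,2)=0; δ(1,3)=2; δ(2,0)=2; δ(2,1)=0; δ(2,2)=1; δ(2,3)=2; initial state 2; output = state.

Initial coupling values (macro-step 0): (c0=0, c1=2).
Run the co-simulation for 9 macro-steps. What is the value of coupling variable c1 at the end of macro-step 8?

macro 1: S0 reads c0=0 → after 1×micro: 2; S1 reads c0=2 → after 2×micro: 0 ⇒ (c0=2, c1=0)
macro 2: S0 reads c0=2 → after 1×micro: 3; S1 reads c0=3 → after 2×micro: 2 ⇒ (c0=3, c1=2)
macro 3: S0 reads c0=3 → after 1×micro: 2; S1 reads c0=2 → after 2×micro: 0 ⇒ (c0=2, c1=0)
macro 4: S0 reads c0=2 → after 1×micro: 3; S1 reads c0=3 → after 2×micro: 2 ⇒ (c0=3, c1=2)
macro 5: S0 reads c0=3 → after 1×micro: 2; S1 reads c0=2 → after 2×micro: 0 ⇒ (c0=2, c1=0)
macro 6: S0 reads c0=2 → after 1×micro: 3; S1 reads c0=3 → after 2×micro: 2 ⇒ (c0=3, c1=2)
macro 7: S0 reads c0=3 → after 1×micro: 2; S1 reads c0=2 → after 2×micro: 0 ⇒ (c0=2, c1=0)
macro 8: S0 reads c0=2 → after 1×micro: 3; S1 reads c0=3 → after 2×micro: 2 ⇒ (c0=3, c1=2)
macro 9: S0 reads c0=3 → after 1×micro: 2; S1 reads c0=2 → after 2×micro: 0 ⇒ (c0=2, c1=0)

c1 at macro-step 8 = 2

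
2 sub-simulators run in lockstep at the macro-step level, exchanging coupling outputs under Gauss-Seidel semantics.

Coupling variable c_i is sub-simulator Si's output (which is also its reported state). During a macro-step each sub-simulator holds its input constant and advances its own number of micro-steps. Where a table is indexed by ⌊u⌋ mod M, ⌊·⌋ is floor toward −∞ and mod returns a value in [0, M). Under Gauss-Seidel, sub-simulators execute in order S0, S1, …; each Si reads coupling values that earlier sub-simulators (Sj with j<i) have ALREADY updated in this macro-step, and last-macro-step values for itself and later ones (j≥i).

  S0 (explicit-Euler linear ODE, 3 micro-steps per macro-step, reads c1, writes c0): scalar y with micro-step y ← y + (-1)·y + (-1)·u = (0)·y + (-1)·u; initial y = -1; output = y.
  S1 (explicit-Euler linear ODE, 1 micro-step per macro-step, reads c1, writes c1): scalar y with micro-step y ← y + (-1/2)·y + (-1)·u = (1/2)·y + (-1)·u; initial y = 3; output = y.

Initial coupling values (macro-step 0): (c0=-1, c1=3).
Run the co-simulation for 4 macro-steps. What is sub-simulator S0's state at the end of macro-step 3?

macro 1: S0 reads c1=3 → after 3×micro: -3; S1 reads c1=3 → after 1×micro: -3/2 ⇒ (c0=-3, c1=-3/2)
macro 2: S0 reads c1=-3/2 → after 3×micro: 3/2; S1 reads c1=-3/2 → after 1×micro: 3/4 ⇒ (c0=3/2, c1=3/4)
macro 3: S0 reads c1=3/4 → after 3×micro: -3/4; S1 reads c1=3/4 → after 1×micro: -3/8 ⇒ (c0=-3/4, c1=-3/8)
macro 4: S0 reads c1=-3/8 → after 3×micro: 3/8; S1 reads c1=-3/8 → after 1×micro: 3/16 ⇒ (c0=3/8, c1=3/16)

S0 state at macro-step 3 = -3/4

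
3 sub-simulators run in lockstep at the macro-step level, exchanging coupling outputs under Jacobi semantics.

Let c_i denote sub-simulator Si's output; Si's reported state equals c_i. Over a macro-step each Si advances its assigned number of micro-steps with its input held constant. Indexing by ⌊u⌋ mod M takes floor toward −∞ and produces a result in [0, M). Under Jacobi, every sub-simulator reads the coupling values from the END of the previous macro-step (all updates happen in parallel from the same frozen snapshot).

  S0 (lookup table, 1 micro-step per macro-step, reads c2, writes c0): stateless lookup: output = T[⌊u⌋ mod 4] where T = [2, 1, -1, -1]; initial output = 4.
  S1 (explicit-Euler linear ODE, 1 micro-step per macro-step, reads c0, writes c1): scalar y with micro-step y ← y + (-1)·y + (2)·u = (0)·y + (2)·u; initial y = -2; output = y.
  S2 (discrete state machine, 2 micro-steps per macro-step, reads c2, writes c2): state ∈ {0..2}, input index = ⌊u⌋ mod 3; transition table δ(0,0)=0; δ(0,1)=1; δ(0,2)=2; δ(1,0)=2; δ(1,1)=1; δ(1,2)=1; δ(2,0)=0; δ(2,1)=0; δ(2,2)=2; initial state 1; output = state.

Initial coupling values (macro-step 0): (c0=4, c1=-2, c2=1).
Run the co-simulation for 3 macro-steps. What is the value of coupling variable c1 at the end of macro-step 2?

macro 1: S0 reads c2=1 → after 1×micro: 1; S1 reads c0=4 → after 1×micro: 8; S2 reads c2=1 → after 2×micro: 1 ⇒ (c0=1, c1=8, c2=1)
macro 2: S0 reads c2=1 → after 1×micro: 1; S1 reads c0=1 → after 1×micro: 2; S2 reads c2=1 → after 2×micro: 1 ⇒ (c0=1, c1=2, c2=1)
macro 3: S0 reads c2=1 → after 1×micro: 1; S1 reads c0=1 → after 1×micro: 2; S2 reads c2=1 → after 2×micro: 1 ⇒ (c0=1, c1=2, c2=1)

c1 at macro-step 2 = 2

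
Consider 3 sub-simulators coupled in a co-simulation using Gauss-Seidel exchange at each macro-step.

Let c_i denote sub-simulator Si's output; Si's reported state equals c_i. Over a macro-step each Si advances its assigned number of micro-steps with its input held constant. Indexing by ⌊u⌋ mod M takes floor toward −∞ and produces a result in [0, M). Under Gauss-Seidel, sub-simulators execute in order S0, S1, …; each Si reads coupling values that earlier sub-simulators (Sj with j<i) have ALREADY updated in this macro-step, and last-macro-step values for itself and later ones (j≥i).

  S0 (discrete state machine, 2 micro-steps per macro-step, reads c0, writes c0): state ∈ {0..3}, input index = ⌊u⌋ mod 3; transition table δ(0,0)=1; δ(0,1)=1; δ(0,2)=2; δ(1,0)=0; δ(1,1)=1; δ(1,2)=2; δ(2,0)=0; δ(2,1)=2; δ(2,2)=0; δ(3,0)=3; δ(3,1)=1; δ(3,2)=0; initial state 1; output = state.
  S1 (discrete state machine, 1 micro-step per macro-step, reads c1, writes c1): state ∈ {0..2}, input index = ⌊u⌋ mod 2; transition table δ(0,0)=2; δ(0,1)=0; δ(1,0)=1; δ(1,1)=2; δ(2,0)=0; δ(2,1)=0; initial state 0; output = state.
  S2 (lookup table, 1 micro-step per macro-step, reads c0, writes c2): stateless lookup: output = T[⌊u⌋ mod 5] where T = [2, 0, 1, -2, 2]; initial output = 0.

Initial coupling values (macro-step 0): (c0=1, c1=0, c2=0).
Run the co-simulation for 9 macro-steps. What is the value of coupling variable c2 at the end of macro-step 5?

macro 1: S0 reads c0=1 → after 2×micro: 1; S1 reads c1=0 → after 1×micro: 2; S2 reads c0=1 → after 1×micro: 0 ⇒ (c0=1, c1=2, c2=0)
macro 2: S0 reads c0=1 → after 2×micro: 1; S1 reads c1=2 → after 1×micro: 0; S2 reads c0=1 → after 1×micro: 0 ⇒ (c0=1, c1=0, c2=0)
macro 3: S0 reads c0=1 → after 2×micro: 1; S1 reads c1=0 → after 1×micro: 2; S2 reads c0=1 → after 1×micro: 0 ⇒ (c0=1, c1=2, c2=0)
macro 4: S0 reads c0=1 → after 2×micro: 1; S1 reads c1=2 → after 1×micro: 0; S2 reads c0=1 → after 1×micro: 0 ⇒ (c0=1, c1=0, c2=0)
macro 5: S0 reads c0=1 → after 2×micro: 1; S1 reads c1=0 → after 1×micro: 2; S2 reads c0=1 → after 1×micro: 0 ⇒ (c0=1, c1=2, c2=0)
macro 6: S0 reads c0=1 → after 2×micro: 1; S1 reads c1=2 → after 1×micro: 0; S2 reads c0=1 → after 1×micro: 0 ⇒ (c0=1, c1=0, c2=0)
macro 7: S0 reads c0=1 → after 2×micro: 1; S1 reads c1=0 → after 1×micro: 2; S2 reads c0=1 → after 1×micro: 0 ⇒ (c0=1, c1=2, c2=0)
macro 8: S0 reads c0=1 → after 2×micro: 1; S1 reads c1=2 → after 1×micro: 0; S2 reads c0=1 → after 1×micro: 0 ⇒ (c0=1, c1=0, c2=0)
macro 9: S0 reads c0=1 → after 2×micro: 1; S1 reads c1=0 → after 1×micro: 2; S2 reads c0=1 → after 1×micro: 0 ⇒ (c0=1, c1=2, c2=0)

c2 at macro-step 5 = 0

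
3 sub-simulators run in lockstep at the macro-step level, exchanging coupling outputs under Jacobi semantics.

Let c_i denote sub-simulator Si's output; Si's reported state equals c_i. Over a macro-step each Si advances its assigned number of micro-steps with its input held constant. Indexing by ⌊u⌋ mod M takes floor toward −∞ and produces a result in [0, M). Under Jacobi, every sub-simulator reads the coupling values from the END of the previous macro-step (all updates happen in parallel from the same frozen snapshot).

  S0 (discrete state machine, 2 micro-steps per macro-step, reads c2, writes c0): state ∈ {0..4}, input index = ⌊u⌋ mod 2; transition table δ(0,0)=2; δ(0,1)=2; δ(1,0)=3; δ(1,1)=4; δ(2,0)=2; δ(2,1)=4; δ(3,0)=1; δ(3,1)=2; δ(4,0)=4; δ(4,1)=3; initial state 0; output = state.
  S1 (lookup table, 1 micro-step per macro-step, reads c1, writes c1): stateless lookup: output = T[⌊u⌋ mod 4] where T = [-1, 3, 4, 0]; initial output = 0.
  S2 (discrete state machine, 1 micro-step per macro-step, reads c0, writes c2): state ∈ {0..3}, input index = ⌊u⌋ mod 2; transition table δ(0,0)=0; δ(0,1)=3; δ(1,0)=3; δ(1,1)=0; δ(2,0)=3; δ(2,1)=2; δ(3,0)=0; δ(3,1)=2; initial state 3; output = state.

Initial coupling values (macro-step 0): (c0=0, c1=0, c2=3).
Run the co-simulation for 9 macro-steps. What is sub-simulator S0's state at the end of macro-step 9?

macro 1: S0 reads c2=3 → after 2×micro: 4; S1 reads c1=0 → after 1×micro: -1; S2 reads c0=0 → after 1×micro: 0 ⇒ (c0=4, c1=-1, c2=0)
macro 2: S0 reads c2=0 → after 2×micro: 4; S1 reads c1=-1 → after 1×micro: 0; S2 reads c0=4 → after 1×micro: 0 ⇒ (c0=4, c1=0, c2=0)
macro 3: S0 reads c2=0 → after 2×micro: 4; S1 reads c1=0 → after 1×micro: -1; S2 reads c0=4 → after 1×micro: 0 ⇒ (c0=4, c1=-1, c2=0)
macro 4: S0 reads c2=0 → after 2×micro: 4; S1 reads c1=-1 → after 1×micro: 0; S2 reads c0=4 → after 1×micro: 0 ⇒ (c0=4, c1=0, c2=0)
macro 5: S0 reads c2=0 → after 2×micro: 4; S1 reads c1=0 → after 1×micro: -1; S2 reads c0=4 → after 1×micro: 0 ⇒ (c0=4, c1=-1, c2=0)
macro 6: S0 reads c2=0 → after 2×micro: 4; S1 reads c1=-1 → after 1×micro: 0; S2 reads c0=4 → after 1×micro: 0 ⇒ (c0=4, c1=0, c2=0)
macro 7: S0 reads c2=0 → after 2×micro: 4; S1 reads c1=0 → after 1×micro: -1; S2 reads c0=4 → after 1×micro: 0 ⇒ (c0=4, c1=-1, c2=0)
macro 8: S0 reads c2=0 → after 2×micro: 4; S1 reads c1=-1 → after 1×micro: 0; S2 reads c0=4 → after 1×micro: 0 ⇒ (c0=4, c1=0, c2=0)
macro 9: S0 reads c2=0 → after 2×micro: 4; S1 reads c1=0 → after 1×micro: -1; S2 reads c0=4 → after 1×micro: 0 ⇒ (c0=4, c1=-1, c2=0)

S0 state at macro-step 9 = 4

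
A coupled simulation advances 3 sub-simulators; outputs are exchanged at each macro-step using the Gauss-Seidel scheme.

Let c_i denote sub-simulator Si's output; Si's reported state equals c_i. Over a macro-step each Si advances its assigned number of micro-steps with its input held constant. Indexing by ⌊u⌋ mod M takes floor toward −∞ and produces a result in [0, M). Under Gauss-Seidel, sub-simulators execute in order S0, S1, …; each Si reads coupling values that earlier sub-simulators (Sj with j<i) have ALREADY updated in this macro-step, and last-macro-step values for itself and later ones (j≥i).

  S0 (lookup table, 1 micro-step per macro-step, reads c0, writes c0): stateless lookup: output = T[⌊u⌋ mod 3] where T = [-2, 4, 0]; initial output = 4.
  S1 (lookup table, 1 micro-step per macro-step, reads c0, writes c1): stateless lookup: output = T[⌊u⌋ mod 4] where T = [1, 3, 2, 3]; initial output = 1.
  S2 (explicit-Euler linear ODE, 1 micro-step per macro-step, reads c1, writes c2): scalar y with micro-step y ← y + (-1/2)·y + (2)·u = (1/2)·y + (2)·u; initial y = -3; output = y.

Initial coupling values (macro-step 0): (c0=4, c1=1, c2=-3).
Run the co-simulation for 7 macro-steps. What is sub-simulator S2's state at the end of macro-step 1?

macro 1: S0 reads c0=4 → after 1×micro: 4; S1 reads c0=4 → after 1×micro: 1; S2 reads c1=1 → after 1×micro: 1/2 ⇒ (c0=4, c1=1, c2=1/2)
macro 2: S0 reads c0=4 → after 1×micro: 4; S1 reads c0=4 → after 1×micro: 1; S2 reads c1=1 → after 1×micro: 9/4 ⇒ (c0=4, c1=1, c2=9/4)
macro 3: S0 reads c0=4 → after 1×micro: 4; S1 reads c0=4 → after 1×micro: 1; S2 reads c1=1 → after 1×micro: 25/8 ⇒ (c0=4, c1=1, c2=25/8)
macro 4: S0 reads c0=4 → after 1×micro: 4; S1 reads c0=4 → after 1×micro: 1; S2 reads c1=1 → after 1×micro: 57/16 ⇒ (c0=4, c1=1, c2=57/16)
macro 5: S0 reads c0=4 → after 1×micro: 4; S1 reads c0=4 → after 1×micro: 1; S2 reads c1=1 → after 1×micro: 121/32 ⇒ (c0=4, c1=1, c2=121/32)
macro 6: S0 reads c0=4 → after 1×micro: 4; S1 reads c0=4 → after 1×micro: 1; S2 reads c1=1 → after 1×micro: 249/64 ⇒ (c0=4, c1=1, c2=249/64)
macro 7: S0 reads c0=4 → after 1×micro: 4; S1 reads c0=4 → after 1×micro: 1; S2 reads c1=1 → after 1×micro: 505/128 ⇒ (c0=4, c1=1, c2=505/128)

S2 state at macro-step 1 = 1/2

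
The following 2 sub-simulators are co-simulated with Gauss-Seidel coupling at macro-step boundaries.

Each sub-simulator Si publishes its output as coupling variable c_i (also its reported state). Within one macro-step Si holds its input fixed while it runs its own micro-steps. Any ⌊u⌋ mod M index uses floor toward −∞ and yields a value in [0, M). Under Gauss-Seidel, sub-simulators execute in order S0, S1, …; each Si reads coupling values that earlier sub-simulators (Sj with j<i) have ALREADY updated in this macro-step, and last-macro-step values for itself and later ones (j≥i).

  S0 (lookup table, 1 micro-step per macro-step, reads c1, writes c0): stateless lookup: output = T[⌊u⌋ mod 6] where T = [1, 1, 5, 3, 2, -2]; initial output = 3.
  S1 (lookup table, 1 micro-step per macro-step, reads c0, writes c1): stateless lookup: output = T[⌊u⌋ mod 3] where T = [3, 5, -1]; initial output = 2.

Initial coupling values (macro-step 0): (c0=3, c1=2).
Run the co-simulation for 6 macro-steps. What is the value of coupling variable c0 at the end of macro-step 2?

macro 1: S0 reads c1=2 → after 1×micro: 5; S1 reads c0=5 → after 1×micro: -1 ⇒ (c0=5, c1=-1)
macro 2: S0 reads c1=-1 → after 1×micro: -2; S1 reads c0=-2 → after 1×micro: 5 ⇒ (c0=-2, c1=5)
macro 3: S0 reads c1=5 → after 1×micro: -2; S1 reads c0=-2 → after 1×micro: 5 ⇒ (c0=-2, c1=5)
macro 4: S0 reads c1=5 → after 1×micro: -2; S1 reads c0=-2 → after 1×micro: 5 ⇒ (c0=-2, c1=5)
macro 5: S0 reads c1=5 → after 1×micro: -2; S1 reads c0=-2 → after 1×micro: 5 ⇒ (c0=-2, c1=5)
macro 6: S0 reads c1=5 → after 1×micro: -2; S1 reads c0=-2 → after 1×micro: 5 ⇒ (c0=-2, c1=5)

c0 at macro-step 2 = -2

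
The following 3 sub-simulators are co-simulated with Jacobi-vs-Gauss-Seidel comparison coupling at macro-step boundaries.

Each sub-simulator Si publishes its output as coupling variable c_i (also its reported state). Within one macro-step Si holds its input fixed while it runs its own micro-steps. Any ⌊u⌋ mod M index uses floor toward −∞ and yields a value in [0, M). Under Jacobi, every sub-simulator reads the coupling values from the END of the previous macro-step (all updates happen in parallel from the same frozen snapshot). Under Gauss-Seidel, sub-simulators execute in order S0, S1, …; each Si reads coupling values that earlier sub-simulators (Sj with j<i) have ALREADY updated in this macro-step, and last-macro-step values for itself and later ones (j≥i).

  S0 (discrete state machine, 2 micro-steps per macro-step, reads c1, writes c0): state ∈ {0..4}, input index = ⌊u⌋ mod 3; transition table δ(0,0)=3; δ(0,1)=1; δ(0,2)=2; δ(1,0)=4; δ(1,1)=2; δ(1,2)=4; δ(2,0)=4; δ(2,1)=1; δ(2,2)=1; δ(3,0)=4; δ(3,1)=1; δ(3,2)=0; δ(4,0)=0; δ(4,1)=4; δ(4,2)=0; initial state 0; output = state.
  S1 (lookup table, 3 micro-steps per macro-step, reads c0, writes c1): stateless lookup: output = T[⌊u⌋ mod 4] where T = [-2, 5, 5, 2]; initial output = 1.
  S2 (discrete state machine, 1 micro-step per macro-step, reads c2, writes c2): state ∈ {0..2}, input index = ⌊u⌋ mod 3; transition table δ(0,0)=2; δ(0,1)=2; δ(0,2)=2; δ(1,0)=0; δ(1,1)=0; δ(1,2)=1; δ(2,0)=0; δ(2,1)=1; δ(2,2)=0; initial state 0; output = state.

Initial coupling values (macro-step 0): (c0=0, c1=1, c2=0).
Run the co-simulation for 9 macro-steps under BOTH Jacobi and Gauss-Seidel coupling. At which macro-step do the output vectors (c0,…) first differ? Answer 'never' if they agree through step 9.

first divergence at macro-step: 1

[Jacobi] macro 1: S0 reads c1=1 → after 2×micro: 2; S1 reads c0=0 → after 3×micro: -2; S2 reads c2=0 → after 1×micro: 2 ⇒ (c0=2, c1=-2, c2=2)
[Jacobi] macro 2: S0 reads c1=-2 → after 2×micro: 2; S1 reads c0=2 → after 3×micro: 5; S2 reads c2=2 → after 1×micro: 0 ⇒ (c0=2, c1=5, c2=0)
[Jacobi] macro 3: S0 reads c1=5 → after 2×micro: 4; S1 reads c0=2 → after 3×micro: 5; S2 reads c2=0 → after 1×micro: 2 ⇒ (c0=4, c1=5, c2=2)
[Jacobi] macro 4: S0 reads c1=5 → after 2×micro: 2; S1 reads c0=4 → after 3×micro: -2; S2 reads c2=2 → after 1×micro: 0 ⇒ (c0=2, c1=-2, c2=0)
[Jacobi] macro 5: S0 reads c1=-2 → after 2×micro: 2; S1 reads c0=2 → after 3×micro: 5; S2 reads c2=0 → after 1×micro: 2 ⇒ (c0=2, c1=5, c2=2)
[Jacobi] macro 6: S0 reads c1=5 → after 2×micro: 4; S1 reads c0=2 → after 3×micro: 5; S2 reads c2=2 → after 1×micro: 0 ⇒ (c0=4, c1=5, c2=0)
[Jacobi] macro 7: S0 reads c1=5 → after 2×micro: 2; S1 reads c0=4 → after 3×micro: -2; S2 reads c2=0 → after 1×micro: 2 ⇒ (c0=2, c1=-2, c2=2)
[Jacobi] macro 8: S0 reads c1=-2 → after 2×micro: 2; S1 reads c0=2 → after 3×micro: 5; S2 reads c2=2 → after 1×micro: 0 ⇒ (c0=2, c1=5, c2=0)
[Jacobi] macro 9: S0 reads c1=5 → after 2×micro: 4; S1 reads c0=2 → after 3×micro: 5; S2 reads c2=0 → after 1×micro: 2 ⇒ (c0=4, c1=5, c2=2)
[Gauss-Seidel] macro 1: S0 reads c1=1 → after 2×micro: 2; S1 reads c0=2 → after 3×micro: 5; S2 reads c2=0 → after 1×micro: 2 ⇒ (c0=2, c1=5, c2=2)
[Gauss-Seidel] macro 2: S0 reads c1=5 → after 2×micro: 4; S1 reads c0=4 → after 3×micro: -2; S2 reads c2=2 → after 1×micro: 0 ⇒ (c0=4, c1=-2, c2=0)
[Gauss-Seidel] macro 3: S0 reads c1=-2 → after 2×micro: 4; S1 reads c0=4 → after 3×micro: -2; S2 reads c2=0 → after 1×micro: 2 ⇒ (c0=4, c1=-2, c2=2)
[Gauss-Seidel] macro 4: S0 reads c1=-2 → after 2×micro: 4; S1 reads c0=4 → after 3×micro: -2; S2 reads c2=2 → after 1×micro: 0 ⇒ (c0=4, c1=-2, c2=0)
[Gauss-Seidel] macro 5: S0 reads c1=-2 → after 2×micro: 4; S1 reads c0=4 → after 3×micro: -2; S2 reads c2=0 → after 1×micro: 2 ⇒ (c0=4, c1=-2, c2=2)
[Gauss-Seidel] macro 6: S0 reads c1=-2 → after 2×micro: 4; S1 reads c0=4 → after 3×micro: -2; S2 reads c2=2 → after 1×micro: 0 ⇒ (c0=4, c1=-2, c2=0)
[Gauss-Seidel] macro 7: S0 reads c1=-2 → after 2×micro: 4; S1 reads c0=4 → after 3×micro: -2; S2 reads c2=0 → after 1×micro: 2 ⇒ (c0=4, c1=-2, c2=2)
[Gauss-Seidel] macro 8: S0 reads c1=-2 → after 2×micro: 4; S1 reads c0=4 → after 3×micro: -2; S2 reads c2=2 → after 1×micro: 0 ⇒ (c0=4, c1=-2, c2=0)
[Gauss-Seidel] macro 9: S0 reads c1=-2 → after 2×micro: 4; S1 reads c0=4 → after 3×micro: -2; S2 reads c2=0 → after 1×micro: 2 ⇒ (c0=4, c1=-2, c2=2)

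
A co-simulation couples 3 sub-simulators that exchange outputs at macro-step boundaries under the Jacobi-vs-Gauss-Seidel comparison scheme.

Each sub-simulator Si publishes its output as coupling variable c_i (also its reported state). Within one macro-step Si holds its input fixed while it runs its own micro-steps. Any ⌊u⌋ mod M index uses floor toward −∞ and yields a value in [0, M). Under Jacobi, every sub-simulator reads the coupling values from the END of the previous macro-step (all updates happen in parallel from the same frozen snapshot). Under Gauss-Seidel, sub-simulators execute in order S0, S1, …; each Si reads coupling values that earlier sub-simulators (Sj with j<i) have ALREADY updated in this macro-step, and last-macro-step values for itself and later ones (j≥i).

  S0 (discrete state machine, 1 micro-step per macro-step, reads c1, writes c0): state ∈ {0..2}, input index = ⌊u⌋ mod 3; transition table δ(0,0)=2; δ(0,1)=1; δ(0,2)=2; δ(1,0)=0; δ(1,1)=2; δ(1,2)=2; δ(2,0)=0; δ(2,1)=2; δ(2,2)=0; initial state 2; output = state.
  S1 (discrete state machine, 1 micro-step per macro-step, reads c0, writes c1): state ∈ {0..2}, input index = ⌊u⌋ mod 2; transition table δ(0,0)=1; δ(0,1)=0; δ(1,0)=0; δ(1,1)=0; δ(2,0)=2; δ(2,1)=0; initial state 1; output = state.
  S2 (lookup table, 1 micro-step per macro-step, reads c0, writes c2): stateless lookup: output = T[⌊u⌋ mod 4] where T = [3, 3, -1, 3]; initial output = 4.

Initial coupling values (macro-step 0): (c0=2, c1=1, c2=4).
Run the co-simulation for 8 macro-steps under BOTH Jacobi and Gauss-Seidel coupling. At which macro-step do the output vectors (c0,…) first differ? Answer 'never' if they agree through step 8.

[Jacobi] macro 1: S0 reads c1=1 → after 1×micro: 2; S1 reads c0=2 → after 1×micro: 0; S2 reads c0=2 → after 1×micro: -1 ⇒ (c0=2, c1=0, c2=-1)
[Jacobi] macro 2: S0 reads c1=0 → after 1×micro: 0; S1 reads c0=2 → after 1×micro: 1; S2 reads c0=2 → after 1×micro: -1 ⇒ (c0=0, c1=1, c2=-1)
[Jacobi] macro 3: S0 reads c1=1 → after 1×micro: 1; S1 reads c0=0 → after 1×micro: 0; S2 reads c0=0 → after 1×micro: 3 ⇒ (c0=1, c1=0, c2=3)
[Jacobi] macro 4: S0 reads c1=0 → after 1×micro: 0; S1 reads c0=1 → after 1×micro: 0; S2 reads c0=1 → after 1×micro: 3 ⇒ (c0=0, c1=0, c2=3)
[Jacobi] macro 5: S0 reads c1=0 → after 1×micro: 2; S1 reads c0=0 → after 1×micro: 1; S2 reads c0=0 → after 1×micro: 3 ⇒ (c0=2, c1=1, c2=3)
[Jacobi] macro 6: S0 reads c1=1 → after 1×micro: 2; S1 reads c0=2 → after 1×micro: 0; S2 reads c0=2 → after 1×micro: -1 ⇒ (c0=2, c1=0, c2=-1)
[Jacobi] macro 7: S0 reads c1=0 → after 1×micro: 0; S1 reads c0=2 → after 1×micro: 1; S2 reads c0=2 → after 1×micro: -1 ⇒ (c0=0, c1=1, c2=-1)
[Jacobi] macro 8: S0 reads c1=1 → after 1×micro: 1; S1 reads c0=0 → after 1×micro: 0; S2 reads c0=0 → after 1×micro: 3 ⇒ (c0=1, c1=0, c2=3)
[Gauss-Seidel] macro 1: S0 reads c1=1 → after 1×micro: 2; S1 reads c0=2 → after 1×micro: 0; S2 reads c0=2 → after 1×micro: -1 ⇒ (c0=2, c1=0, c2=-1)
[Gauss-Seidel] macro 2: S0 reads c1=0 → after 1×micro: 0; S1 reads c0=0 → after 1×micro: 1; S2 reads c0=0 → after 1×micro: 3 ⇒ (c0=0, c1=1, c2=3)
[Gauss-Seidel] macro 3: S0 reads c1=1 → after 1×micro: 1; S1 reads c0=1 → after 1×micro: 0; S2 reads c0=1 → after 1×micro: 3 ⇒ (c0=1, c1=0, c2=3)
[Gauss-Seidel] macro 4: S0 reads c1=0 → after 1×micro: 0; S1 reads c0=0 → after 1×micro: 1; S2 reads c0=0 → after 1×micro: 3 ⇒ (c0=0, c1=1, c2=3)
[Gauss-Seidel] macro 5: S0 reads c1=1 → after 1×micro: 1; S1 reads c0=1 → after 1×micro: 0; S2 reads c0=1 → after 1×micro: 3 ⇒ (c0=1, c1=0, c2=3)
[Gauss-Seidel] macro 6: S0 reads c1=0 → after 1×micro: 0; S1 reads c0=0 → after 1×micro: 1; S2 reads c0=0 → after 1×micro: 3 ⇒ (c0=0, c1=1, c2=3)
[Gauss-Seidel] macro 7: S0 reads c1=1 → after 1×micro: 1; S1 reads c0=1 → after 1×micro: 0; S2 reads c0=1 → after 1×micro: 3 ⇒ (c0=1, c1=0, c2=3)
[Gauss-Seidel] macro 8: S0 reads c1=0 → after 1×micro: 0; S1 reads c0=0 → after 1×micro: 1; S2 reads c0=0 → after 1×micro: 3 ⇒ (c0=0, c1=1, c2=3)

first divergence at macro-step: 2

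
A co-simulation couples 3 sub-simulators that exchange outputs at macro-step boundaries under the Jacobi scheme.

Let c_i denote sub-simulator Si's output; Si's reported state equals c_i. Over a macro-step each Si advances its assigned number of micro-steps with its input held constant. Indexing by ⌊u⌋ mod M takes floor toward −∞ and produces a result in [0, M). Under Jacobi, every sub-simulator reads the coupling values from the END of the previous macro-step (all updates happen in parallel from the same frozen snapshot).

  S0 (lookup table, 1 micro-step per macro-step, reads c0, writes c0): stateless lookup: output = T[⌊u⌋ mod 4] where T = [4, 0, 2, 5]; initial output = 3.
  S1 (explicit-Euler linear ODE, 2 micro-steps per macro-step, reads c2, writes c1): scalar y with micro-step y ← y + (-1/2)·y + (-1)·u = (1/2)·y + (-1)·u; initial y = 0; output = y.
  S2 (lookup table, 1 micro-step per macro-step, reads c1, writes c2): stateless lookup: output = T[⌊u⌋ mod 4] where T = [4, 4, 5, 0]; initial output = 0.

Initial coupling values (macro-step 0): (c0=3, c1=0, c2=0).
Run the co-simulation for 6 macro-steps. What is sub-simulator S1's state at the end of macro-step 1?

macro 1: S0 reads c0=3 → after 1×micro: 5; S1 reads c2=0 → after 2×micro: 0; S2 reads c1=0 → after 1×micro: 4 ⇒ (c0=5, c1=0, c2=4)
macro 2: S0 reads c0=5 → after 1×micro: 0; S1 reads c2=4 → after 2×micro: -6; S2 reads c1=0 → after 1×micro: 4 ⇒ (c0=0, c1=-6, c2=4)
macro 3: S0 reads c0=0 → after 1×micro: 4; S1 reads c2=4 → after 2×micro: -15/2; S2 reads c1=-6 → after 1×micro: 5 ⇒ (c0=4, c1=-15/2, c2=5)
macro 4: S0 reads c0=4 → after 1×micro: 4; S1 reads c2=5 → after 2×micro: -75/8; S2 reads c1=-15/2 → after 1×micro: 4 ⇒ (c0=4, c1=-75/8, c2=4)
macro 5: S0 reads c0=4 → after 1×micro: 4; S1 reads c2=4 → after 2×micro: -267/32; S2 reads c1=-75/8 → after 1×micro: 5 ⇒ (c0=4, c1=-267/32, c2=5)
macro 6: S0 reads c0=4 → after 1×micro: 4; S1 reads c2=5 → after 2×micro: -1227/128; S2 reads c1=-267/32 → after 1×micro: 0 ⇒ (c0=4, c1=-1227/128, c2=0)

S1 state at macro-step 1 = 0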